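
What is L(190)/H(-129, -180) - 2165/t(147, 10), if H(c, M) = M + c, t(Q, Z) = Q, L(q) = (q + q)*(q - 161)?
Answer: -254325/5047 ≈ -50.391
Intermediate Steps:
L(q) = 2*q*(-161 + q) (L(q) = (2*q)*(-161 + q) = 2*q*(-161 + q))
L(190)/H(-129, -180) - 2165/t(147, 10) = (2*190*(-161 + 190))/(-180 - 129) - 2165/147 = (2*190*29)/(-309) - 2165*1/147 = 11020*(-1/309) - 2165/147 = -11020/309 - 2165/147 = -254325/5047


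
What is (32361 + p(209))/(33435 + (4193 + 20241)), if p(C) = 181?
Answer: 32542/57869 ≈ 0.56234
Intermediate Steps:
(32361 + p(209))/(33435 + (4193 + 20241)) = (32361 + 181)/(33435 + (4193 + 20241)) = 32542/(33435 + 24434) = 32542/57869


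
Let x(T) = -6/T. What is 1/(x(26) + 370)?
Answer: 13/4807 ≈ 0.0027044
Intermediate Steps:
1/(x(26) + 370) = 1/(-6/26 + 370) = 1/(-6*1/26 + 370) = 1/(-3/13 + 370) = 1/(4807/13) = 13/4807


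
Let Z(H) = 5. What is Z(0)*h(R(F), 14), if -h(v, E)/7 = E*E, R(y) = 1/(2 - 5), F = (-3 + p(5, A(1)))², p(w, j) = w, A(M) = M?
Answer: -6860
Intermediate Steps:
F = 4 (F = (-3 + 5)² = 2² = 4)
R(y) = -⅓ (R(y) = 1/(-3) = -⅓)
h(v, E) = -7*E² (h(v, E) = -7*E*E = -7*E²)
Z(0)*h(R(F), 14) = 5*(-7*14²) = 5*(-7*196) = 5*(-1372) = -6860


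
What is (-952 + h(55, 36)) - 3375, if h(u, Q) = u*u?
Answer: -1302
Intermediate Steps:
h(u, Q) = u**2
(-952 + h(55, 36)) - 3375 = (-952 + 55**2) - 3375 = (-952 + 3025) - 3375 = 2073 - 3375 = -1302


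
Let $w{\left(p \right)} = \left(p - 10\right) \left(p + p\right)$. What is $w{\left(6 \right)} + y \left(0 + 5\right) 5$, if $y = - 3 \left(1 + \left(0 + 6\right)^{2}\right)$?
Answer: $-2823$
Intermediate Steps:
$w{\left(p \right)} = 2 p \left(-10 + p\right)$ ($w{\left(p \right)} = \left(-10 + p\right) 2 p = 2 p \left(-10 + p\right)$)
$y = -111$ ($y = - 3 \left(1 + 6^{2}\right) = - 3 \left(1 + 36\right) = \left(-3\right) 37 = -111$)
$w{\left(6 \right)} + y \left(0 + 5\right) 5 = 2 \cdot 6 \left(-10 + 6\right) - 111 \left(0 + 5\right) 5 = 2 \cdot 6 \left(-4\right) - 111 \cdot 5 \cdot 5 = -48 - 2775 = -2823$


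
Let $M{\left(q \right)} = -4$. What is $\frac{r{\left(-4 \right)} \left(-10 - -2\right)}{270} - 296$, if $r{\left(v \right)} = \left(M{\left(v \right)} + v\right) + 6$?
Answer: $- \frac{39952}{135} \approx -295.94$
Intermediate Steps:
$r{\left(v \right)} = 2 + v$ ($r{\left(v \right)} = \left(-4 + v\right) + 6 = 2 + v$)
$\frac{r{\left(-4 \right)} \left(-10 - -2\right)}{270} - 296 = \frac{\left(2 - 4\right) \left(-10 - -2\right)}{270} - 296 = - 2 \left(-10 + \left(-1 + 3\right)\right) \frac{1}{270} - 296 = - 2 \left(-10 + 2\right) \frac{1}{270} - 296 = \left(-2\right) \left(-8\right) \frac{1}{270} - 296 = 16 \cdot \frac{1}{270} - 296 = \frac{8}{135} - 296 = - \frac{39952}{135}$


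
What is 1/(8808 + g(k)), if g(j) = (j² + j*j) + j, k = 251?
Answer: 1/135061 ≈ 7.4041e-6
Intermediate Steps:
g(j) = j + 2*j² (g(j) = (j² + j²) + j = 2*j² + j = j + 2*j²)
1/(8808 + g(k)) = 1/(8808 + 251*(1 + 2*251)) = 1/(8808 + 251*(1 + 502)) = 1/(8808 + 251*503) = 1/(8808 + 126253) = 1/135061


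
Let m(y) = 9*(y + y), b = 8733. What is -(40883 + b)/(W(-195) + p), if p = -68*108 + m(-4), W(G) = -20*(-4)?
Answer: 886/131 ≈ 6.7634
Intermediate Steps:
m(y) = 18*y (m(y) = 9*(2*y) = 18*y)
W(G) = 80
p = -7416 (p = -68*108 + 18*(-4) = -7344 - 72 = -7416)
-(40883 + b)/(W(-195) + p) = -(40883 + 8733)/(80 - 7416) = -49616/(-7336) = -49616*(-1)/7336 = -1*(-886/131) = 886/131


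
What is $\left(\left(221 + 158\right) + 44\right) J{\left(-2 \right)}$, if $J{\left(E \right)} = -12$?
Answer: $-5076$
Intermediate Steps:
$\left(\left(221 + 158\right) + 44\right) J{\left(-2 \right)} = \left(\left(221 + 158\right) + 44\right) \left(-12\right) = \left(379 + 44\right) \left(-12\right) = 423 \left(-12\right) = -5076$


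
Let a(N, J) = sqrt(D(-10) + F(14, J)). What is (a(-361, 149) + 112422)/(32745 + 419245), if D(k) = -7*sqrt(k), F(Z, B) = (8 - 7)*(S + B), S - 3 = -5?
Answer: 56211/225995 + sqrt(147 - 7*I*sqrt(10))/451990 ≈ 0.24875 - 2.014e-6*I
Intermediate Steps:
S = -2 (S = 3 - 5 = -2)
F(Z, B) = -2 + B (F(Z, B) = (8 - 7)*(-2 + B) = 1*(-2 + B) = -2 + B)
a(N, J) = sqrt(-2 + J - 7*I*sqrt(10)) (a(N, J) = sqrt(-7*I*sqrt(10) + (-2 + J)) = sqrt(-2 + J - 7*I*sqrt(10)))
(a(-361, 149) + 112422)/(32745 + 419245) = (sqrt(-2 + 149 - 7*I*sqrt(10)) + 112422)/(32745 + 419245) = (sqrt(147 - 7*I*sqrt(10)) + 112422)/451990 = (112422 + sqrt(147 - 7*I*sqrt(10)))*(1/451990) = 56211/225995 + sqrt(147 - 7*I*sqrt(10))/451990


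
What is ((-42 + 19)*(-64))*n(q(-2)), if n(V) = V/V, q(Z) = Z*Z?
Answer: 1472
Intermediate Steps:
q(Z) = Z²
n(V) = 1
((-42 + 19)*(-64))*n(q(-2)) = ((-42 + 19)*(-64))*1 = -23*(-64)*1 = 1472*1 = 1472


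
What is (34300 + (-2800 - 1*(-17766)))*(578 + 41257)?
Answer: 2061043110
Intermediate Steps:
(34300 + (-2800 - 1*(-17766)))*(578 + 41257) = (34300 + (-2800 + 17766))*41835 = (34300 + 14966)*41835 = 49266*41835 = 2061043110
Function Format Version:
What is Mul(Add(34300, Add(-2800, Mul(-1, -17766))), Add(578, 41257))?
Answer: 2061043110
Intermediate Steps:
Mul(Add(34300, Add(-2800, Mul(-1, -17766))), Add(578, 41257)) = Mul(Add(34300, Add(-2800, 17766)), 41835) = Mul(Add(34300, 14966), 41835) = Mul(49266, 41835) = 2061043110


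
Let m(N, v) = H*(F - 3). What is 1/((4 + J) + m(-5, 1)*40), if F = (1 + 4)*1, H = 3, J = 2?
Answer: 1/246 ≈ 0.0040650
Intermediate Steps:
F = 5 (F = 5*1 = 5)
m(N, v) = 6 (m(N, v) = 3*(5 - 3) = 3*2 = 6)
1/((4 + J) + m(-5, 1)*40) = 1/((4 + 2) + 6*40) = 1/(6 + 240) = 1/246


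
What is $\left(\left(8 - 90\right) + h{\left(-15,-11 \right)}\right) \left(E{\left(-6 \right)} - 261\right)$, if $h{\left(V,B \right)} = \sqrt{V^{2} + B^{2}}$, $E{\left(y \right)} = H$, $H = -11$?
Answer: $22304 - 272 \sqrt{346} \approx 17245.0$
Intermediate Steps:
$E{\left(y \right)} = -11$
$h{\left(V,B \right)} = \sqrt{B^{2} + V^{2}}$
$\left(\left(8 - 90\right) + h{\left(-15,-11 \right)}\right) \left(E{\left(-6 \right)} - 261\right) = \left(\left(8 - 90\right) + \sqrt{\left(-11\right)^{2} + \left(-15\right)^{2}}\right) \left(-11 - 261\right) = \left(\left(8 - 90\right) + \sqrt{121 + 225}\right) \left(-272\right) = \left(-82 + \sqrt{346}\right) \left(-272\right) = 22304 - 272 \sqrt{346}$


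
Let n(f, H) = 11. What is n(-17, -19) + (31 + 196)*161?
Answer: 36558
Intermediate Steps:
n(-17, -19) + (31 + 196)*161 = 11 + (31 + 196)*161 = 11 + 227*161 = 11 + 36547 = 36558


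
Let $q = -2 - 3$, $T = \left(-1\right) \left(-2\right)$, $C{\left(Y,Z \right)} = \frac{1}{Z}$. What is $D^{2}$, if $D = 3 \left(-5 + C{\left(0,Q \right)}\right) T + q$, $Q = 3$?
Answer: $1089$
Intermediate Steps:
$T = 2$
$q = -5$
$D = -33$ ($D = 3 \left(-5 + \frac{1}{3}\right) 2 - 5 = 3 \left(- \frac{14}{3}\right) 2 - 5 = \left(-14\right) 2 - 5 = -28 - 5 = -33$)
$D^{2} = \left(-33\right)^{2} = 1089$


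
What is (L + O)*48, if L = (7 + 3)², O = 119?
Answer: 10512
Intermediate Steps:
L = 100 (L = 10² = 100)
(L + O)*48 = (100 + 119)*48 = 219*48 = 10512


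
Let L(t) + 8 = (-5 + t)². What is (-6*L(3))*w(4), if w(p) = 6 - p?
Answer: 48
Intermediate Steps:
L(t) = -8 + (-5 + t)²
(-6*L(3))*w(4) = (-6*(-8 + (-5 + 3)²))*(6 - 1*4) = (-6*(-8 + (-2)²))*(6 - 4) = -6*(-8 + 4)*2 = -6*(-4)*2 = 24*2 = 48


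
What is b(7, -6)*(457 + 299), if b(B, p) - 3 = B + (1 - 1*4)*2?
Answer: 3024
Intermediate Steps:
b(B, p) = -3 + B (b(B, p) = 3 + (B + (1 - 1*4)*2) = 3 + (B + (1 - 4)*2) = 3 + (B - 3*2) = 3 + (B - 6) = 3 + (-6 + B) = -3 + B)
b(7, -6)*(457 + 299) = (-3 + 7)*(457 + 299) = 4*756 = 3024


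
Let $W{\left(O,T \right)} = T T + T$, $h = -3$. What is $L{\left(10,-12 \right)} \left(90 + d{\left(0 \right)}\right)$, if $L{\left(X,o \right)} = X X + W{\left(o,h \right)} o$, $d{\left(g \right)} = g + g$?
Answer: $2520$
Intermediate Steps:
$W{\left(O,T \right)} = T + T^{2}$ ($W{\left(O,T \right)} = T^{2} + T = T + T^{2}$)
$d{\left(g \right)} = 2 g$
$L{\left(X,o \right)} = X^{2} + 6 o$ ($L{\left(X,o \right)} = X X + - 3 \left(1 - 3\right) o = X^{2} + \left(-3\right) \left(-2\right) o = X^{2} + 6 o$)
$L{\left(10,-12 \right)} \left(90 + d{\left(0 \right)}\right) = \left(10^{2} + 6 \left(-12\right)\right) \left(90 + 2 \cdot 0\right) = \left(100 - 72\right) \left(90 + 0\right) = 28 \cdot 90 = 2520$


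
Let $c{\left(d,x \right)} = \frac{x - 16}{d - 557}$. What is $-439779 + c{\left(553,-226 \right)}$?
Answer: $- \frac{879437}{2} \approx -4.3972 \cdot 10^{5}$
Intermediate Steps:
$c{\left(d,x \right)} = \frac{-16 + x}{-557 + d}$
$-439779 + c{\left(553,-226 \right)} = -439779 + \frac{-16 - 226}{-557 + 553} = -439779 + \frac{1}{-4} \left(-242\right) = -439779 - - \frac{121}{2} = -439779 + \frac{121}{2} = - \frac{879437}{2}$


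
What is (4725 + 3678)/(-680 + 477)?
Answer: -8403/203 ≈ -41.394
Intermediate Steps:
(4725 + 3678)/(-680 + 477) = 8403/(-203) = 8403*(-1/203) = -8403/203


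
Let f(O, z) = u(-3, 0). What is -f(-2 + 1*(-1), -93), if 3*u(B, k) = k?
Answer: 0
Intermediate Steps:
u(B, k) = k/3
f(O, z) = 0 (f(O, z) = (⅓)*0 = 0)
-f(-2 + 1*(-1), -93) = -1*0 = 0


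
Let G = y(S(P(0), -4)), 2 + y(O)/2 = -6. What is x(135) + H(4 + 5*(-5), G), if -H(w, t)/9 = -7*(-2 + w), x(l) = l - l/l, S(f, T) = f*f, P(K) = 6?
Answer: -1315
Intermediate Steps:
S(f, T) = f**2
y(O) = -16 (y(O) = -4 + 2*(-6) = -4 - 12 = -16)
G = -16
x(l) = -1 + l (x(l) = l - 1*1 = l - 1 = -1 + l)
H(w, t) = -126 + 63*w (H(w, t) = -(-63)*(-2 + w) = -9*(14 - 7*w) = -126 + 63*w)
x(135) + H(4 + 5*(-5), G) = (-1 + 135) + (-126 + 63*(4 + 5*(-5))) = 134 + (-126 + 63*(4 - 25)) = 134 + (-126 + 63*(-21)) = 134 + (-126 - 1323) = 134 - 1449 = -1315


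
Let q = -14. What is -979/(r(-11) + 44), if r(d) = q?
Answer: -979/30 ≈ -32.633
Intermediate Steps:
r(d) = -14
-979/(r(-11) + 44) = -979/(-14 + 44) = -979/30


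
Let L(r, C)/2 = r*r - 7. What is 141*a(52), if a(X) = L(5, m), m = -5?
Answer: 5076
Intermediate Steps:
L(r, C) = -14 + 2*r² (L(r, C) = 2*(r*r - 7) = 2*(r² - 7) = 2*(-7 + r²) = -14 + 2*r²)
a(X) = 36 (a(X) = -14 + 2*5² = -14 + 2*25 = -14 + 50 = 36)
141*a(52) = 141*36 = 5076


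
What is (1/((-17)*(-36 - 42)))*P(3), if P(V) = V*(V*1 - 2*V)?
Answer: -3/442 ≈ -0.0067873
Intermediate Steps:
P(V) = -V² (P(V) = V*(V - 2*V) = V*(-V) = -V²)
(1/((-17)*(-36 - 42)))*P(3) = (1/((-17)*(-36 - 42)))*(-1*3²) = (-1/17/(-78))*(-1*9) = -1/17*(-1/78)*(-9) = (1/1326)*(-9) = -3/442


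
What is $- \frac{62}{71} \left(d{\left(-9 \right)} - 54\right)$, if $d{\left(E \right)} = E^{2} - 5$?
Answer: $- \frac{1364}{71} \approx -19.211$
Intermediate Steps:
$d{\left(E \right)} = -5 + E^{2}$
$- \frac{62}{71} \left(d{\left(-9 \right)} - 54\right) = - \frac{62}{71} \left(\left(-5 + \left(-9\right)^{2}\right) - 54\right) = \left(-62\right) \frac{1}{71} \left(\left(-5 + 81\right) - 54\right) = - \frac{62 \left(76 - 54\right)}{71} = \left(- \frac{62}{71}\right) 22 = - \frac{1364}{71}$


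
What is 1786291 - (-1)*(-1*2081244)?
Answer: -294953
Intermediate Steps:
1786291 - (-1)*(-1*2081244) = 1786291 - (-1)*(-2081244) = 1786291 - 1*2081244 = 1786291 - 2081244 = -294953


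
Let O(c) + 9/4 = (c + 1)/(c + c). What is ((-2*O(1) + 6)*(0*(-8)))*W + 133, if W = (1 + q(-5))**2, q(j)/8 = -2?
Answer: 133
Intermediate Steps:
q(j) = -16 (q(j) = 8*(-2) = -16)
O(c) = -9/4 + (1 + c)/(2*c) (O(c) = -9/4 + (c + 1)/(c + c) = -9/4 + (1 + c)/((2*c)) = -9/4 + (1 + c)*(1/(2*c)) = -9/4 + (1 + c)/(2*c))
W = 225 (W = (1 - 16)**2 = (-15)**2 = 225)
((-2*O(1) + 6)*(0*(-8)))*W + 133 = ((-(2 - 7*1)/(2*1) + 6)*(0*(-8)))*225 + 133 = ((-(2 - 7)/2 + 6)*0)*225 + 133 = ((-(-5)/2 + 6)*0)*225 + 133 = ((-2*(-5/4) + 6)*0)*225 + 133 = ((5/2 + 6)*0)*225 + 133 = ((17/2)*0)*225 + 133 = 0*225 + 133 = 0 + 133 = 133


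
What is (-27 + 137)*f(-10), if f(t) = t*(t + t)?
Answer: 22000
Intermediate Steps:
f(t) = 2*t² (f(t) = t*(2*t) = 2*t²)
(-27 + 137)*f(-10) = (-27 + 137)*(2*(-10)²) = 110*(2*100) = 110*200 = 22000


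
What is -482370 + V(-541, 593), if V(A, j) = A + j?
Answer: -482318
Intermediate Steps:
-482370 + V(-541, 593) = -482370 + (-541 + 593) = -482370 + 52 = -482318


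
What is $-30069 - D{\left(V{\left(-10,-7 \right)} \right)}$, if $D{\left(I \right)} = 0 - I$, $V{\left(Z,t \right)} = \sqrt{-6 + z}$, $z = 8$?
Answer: $-30069 + \sqrt{2} \approx -30068.0$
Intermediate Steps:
$V{\left(Z,t \right)} = \sqrt{2}$ ($V{\left(Z,t \right)} = \sqrt{-6 + 8} = \sqrt{2}$)
$D{\left(I \right)} = - I$
$-30069 - D{\left(V{\left(-10,-7 \right)} \right)} = -30069 - - \sqrt{2} = -30069 + \sqrt{2}$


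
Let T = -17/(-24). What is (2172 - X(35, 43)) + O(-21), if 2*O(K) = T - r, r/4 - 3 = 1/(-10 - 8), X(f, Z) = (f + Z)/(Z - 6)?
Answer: 11531695/5328 ≈ 2164.4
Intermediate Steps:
T = 17/24 (T = -17*(-1/24) = 17/24 ≈ 0.70833)
X(f, Z) = (Z + f)/(-6 + Z)
r = 106/9 (r = 12 + 4/(-10 - 8) = 12 + 4/(-18) = 12 + 4*(-1/18) = 12 - 2/9 = 106/9 ≈ 11.778)
O(K) = -797/144 (O(K) = (17/24 - 1*106/9)/2 = (17/24 - 106/9)/2 = (½)*(-797/72) = -797/144)
(2172 - X(35, 43)) + O(-21) = (2172 - (43 + 35)/(-6 + 43)) - 797/144 = (2172 - 78/37) - 797/144 = 80286/37 - 797/144 = 11531695/5328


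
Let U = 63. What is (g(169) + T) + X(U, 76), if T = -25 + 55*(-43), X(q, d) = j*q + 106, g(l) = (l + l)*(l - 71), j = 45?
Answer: 33675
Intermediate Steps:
g(l) = 2*l*(-71 + l) (g(l) = (2*l)*(-71 + l) = 2*l*(-71 + l))
X(q, d) = 106 + 45*q (X(q, d) = 45*q + 106 = 106 + 45*q)
T = -2390 (T = -25 - 2365 = -2390)
(g(169) + T) + X(U, 76) = (2*169*(-71 + 169) - 2390) + (106 + 45*63) = (2*169*98 - 2390) + (106 + 2835) = (33124 - 2390) + 2941 = 30734 + 2941 = 33675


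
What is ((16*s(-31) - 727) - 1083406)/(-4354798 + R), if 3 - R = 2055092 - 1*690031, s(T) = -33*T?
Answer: 1067765/5719856 ≈ 0.18668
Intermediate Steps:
R = -1365058 (R = 3 - (2055092 - 1*690031) = 3 - (2055092 - 690031) = 3 - 1*1365061 = 3 - 1365061 = -1365058)
((16*s(-31) - 727) - 1083406)/(-4354798 + R) = ((16*(-33*(-31)) - 727) - 1083406)/(-4354798 - 1365058) = ((16*1023 - 727) - 1083406)/(-5719856) = ((16368 - 727) - 1083406)*(-1/5719856) = (15641 - 1083406)*(-1/5719856) = -1067765*(-1/5719856) = 1067765/5719856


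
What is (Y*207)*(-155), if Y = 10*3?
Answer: -962550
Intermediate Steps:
Y = 30
(Y*207)*(-155) = (30*207)*(-155) = 6210*(-155) = -962550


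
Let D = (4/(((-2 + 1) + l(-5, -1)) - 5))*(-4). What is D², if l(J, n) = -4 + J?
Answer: 256/225 ≈ 1.1378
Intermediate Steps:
D = 16/15 (D = (4/(((-2 + 1) + (-4 - 5)) - 5))*(-4) = (4/((-1 - 9) - 5))*(-4) = (4/(-10 - 5))*(-4) = (4/(-15))*(-4) = (4*(-1/15))*(-4) = -4/15*(-4) = 16/15 ≈ 1.0667)
D² = (16/15)² = 256/225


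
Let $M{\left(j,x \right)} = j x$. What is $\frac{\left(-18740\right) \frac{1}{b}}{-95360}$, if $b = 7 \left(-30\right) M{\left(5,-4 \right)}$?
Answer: $\frac{937}{20025600} \approx 4.679 \cdot 10^{-5}$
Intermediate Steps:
$b = 4200$ ($b = 7 \left(-30\right) 5 \left(-4\right) = \left(-210\right) \left(-20\right) = 4200$)
$\frac{\left(-18740\right) \frac{1}{b}}{-95360} = \frac{\left(-18740\right) \frac{1}{4200}}{-95360} = \left(-18740\right) \frac{1}{4200} \left(- \frac{1}{95360}\right) = \left(- \frac{937}{210}\right) \left(- \frac{1}{95360}\right) = \frac{937}{20025600}$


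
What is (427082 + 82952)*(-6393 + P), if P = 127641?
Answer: 61840602432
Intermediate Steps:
(427082 + 82952)*(-6393 + P) = (427082 + 82952)*(-6393 + 127641) = 510034*121248 = 61840602432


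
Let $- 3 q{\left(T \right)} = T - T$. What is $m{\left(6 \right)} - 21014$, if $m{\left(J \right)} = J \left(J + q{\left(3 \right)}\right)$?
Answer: $-20978$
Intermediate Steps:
$q{\left(T \right)} = 0$ ($q{\left(T \right)} = - \frac{T - T}{3} = \left(- \frac{1}{3}\right) 0 = 0$)
$m{\left(J \right)} = J^{2}$ ($m{\left(J \right)} = J \left(J + 0\right) = J J = J^{2}$)
$m{\left(6 \right)} - 21014 = 6^{2} - 21014 = 36 - 21014 = -20978$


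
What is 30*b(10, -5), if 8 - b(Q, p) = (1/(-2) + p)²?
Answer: -1335/2 ≈ -667.50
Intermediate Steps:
b(Q, p) = 8 - (-½ + p)² (b(Q, p) = 8 - (1/(-2) + p)² = 8 - (-½ + p)²)
30*b(10, -5) = 30*(31/4 - 5 - 1*(-5)²) = 30*(31/4 - 5 - 1*25) = 30*(31/4 - 5 - 25) = 30*(-89/4) = -1335/2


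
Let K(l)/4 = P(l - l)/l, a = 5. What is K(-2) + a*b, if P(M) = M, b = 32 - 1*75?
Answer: -215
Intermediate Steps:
b = -43 (b = 32 - 75 = -43)
K(l) = 0 (K(l) = 4*((l - l)/l) = 4*(0/l) = 4*0 = 0)
K(-2) + a*b = 0 + 5*(-43) = 0 - 215 = -215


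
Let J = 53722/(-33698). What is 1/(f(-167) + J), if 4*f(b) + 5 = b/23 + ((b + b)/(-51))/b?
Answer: -19763877/92282296 ≈ -0.21417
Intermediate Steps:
f(b) = -257/204 + b/92 (f(b) = -5/4 + (b/23 + ((b + b)/(-51))/b)/4 = -5/4 + (b*(1/23) + ((2*b)*(-1/51))/b)/4 = -5/4 + (b/23 + (-2*b/51)/b)/4 = -5/4 + (b/23 - 2/51)/4 = -5/4 + (-2/51 + b/23)/4 = -5/4 + (-1/102 + b/92) = -257/204 + b/92)
J = -26861/16849 (J = 53722*(-1/33698) = -26861/16849 ≈ -1.5942)
1/(f(-167) + J) = 1/((-257/204 + (1/92)*(-167)) - 26861/16849) = 1/((-257/204 - 167/92) - 26861/16849) = 1/(-3607/1173 - 26861/16849) = 1/(-92282296/19763877) = -19763877/92282296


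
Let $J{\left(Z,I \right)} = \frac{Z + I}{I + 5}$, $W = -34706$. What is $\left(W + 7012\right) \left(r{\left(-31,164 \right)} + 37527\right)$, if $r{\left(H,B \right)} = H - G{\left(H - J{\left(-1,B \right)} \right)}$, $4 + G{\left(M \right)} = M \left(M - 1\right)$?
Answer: $- \frac{28827874278852}{28561} \approx -1.0093 \cdot 10^{9}$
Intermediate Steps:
$J{\left(Z,I \right)} = \frac{I + Z}{5 + I}$
$G{\left(M \right)} = -4 + M \left(-1 + M\right)$ ($G{\left(M \right)} = -4 + M \left(M - 1\right) = -4 + M \left(-1 + M\right)$)
$r{\left(H,B \right)} = 4 - \left(H - \frac{-1 + B}{5 + B}\right)^{2} + 2 H - \frac{-1 + B}{5 + B}$ ($r{\left(H,B \right)} = H - \left(-4 + \left(H - \frac{B - 1}{5 + B}\right)^{2} - \left(H - \frac{B - 1}{5 + B}\right)\right) = H - \left(-4 + \left(H - \frac{-1 + B}{5 + B}\right)^{2} - \left(H - \frac{-1 + B}{5 + B}\right)\right) = H - \left(-4 + \left(H - \frac{-1 + B}{5 + B}\right)^{2} - H + \frac{-1 + B}{5 + B}\right) = H + \left(4 + H - \left(H - \frac{-1 + B}{5 + B}\right)^{2} - \frac{-1 + B}{5 + B}\right) = 4 - \left(H - \frac{-1 + B}{5 + B}\right)^{2} + 2 H - \frac{-1 + B}{5 + B}$)
$\left(W + 7012\right) \left(r{\left(-31,164 \right)} + 37527\right) = \left(-34706 + 7012\right) \left(\frac{- \left(1 - 164 - 31 \left(5 + 164\right)\right)^{2} + \left(1 - 164\right) \left(5 + 164\right) + 2 \left(5 + 164\right)^{2} \left(2 - 31\right)}{\left(5 + 164\right)^{2}} + 37527\right) = - 27694 \left(\frac{- \left(1 - 164 - 5239\right)^{2} + \left(1 - 164\right) 169 + 2 \cdot 169^{2} \left(-29\right)}{28561} + 37527\right) = - 27694 \left(\frac{- \left(1 - 164 - 5239\right)^{2} - 27547 + 2 \cdot 28561 \left(-29\right)}{28561} + 37527\right) = - 27694 \left(\frac{- \left(-5402\right)^{2} - 27547 - 1656538}{28561} + 37527\right) = - 27694 \left(\frac{\left(-1\right) 29181604 - 27547 - 1656538}{28561} + 37527\right) = - 27694 \left(\frac{-29181604 - 27547 - 1656538}{28561} + 37527\right) = - 27694 \left(\frac{1}{28561} \left(-30865689\right) + 37527\right) = - 27694 \left(- \frac{30865689}{28561} + 37527\right) = \left(-27694\right) \frac{1040942958}{28561} = - \frac{28827874278852}{28561}$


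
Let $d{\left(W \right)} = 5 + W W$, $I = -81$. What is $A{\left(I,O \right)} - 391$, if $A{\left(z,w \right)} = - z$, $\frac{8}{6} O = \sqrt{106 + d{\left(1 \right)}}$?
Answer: $-310$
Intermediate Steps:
$d{\left(W \right)} = 5 + W^{2}$
$O = 3 \sqrt{7}$ ($O = \frac{3 \sqrt{106 + \left(5 + 1^{2}\right)}}{4} = \frac{3 \sqrt{106 + \left(5 + 1\right)}}{4} = \frac{3 \sqrt{106 + 6}}{4} = \frac{3 \sqrt{112}}{4} = \frac{3 \cdot 4 \sqrt{7}}{4} = 3 \sqrt{7} \approx 7.9373$)
$A{\left(I,O \right)} - 391 = \left(-1\right) \left(-81\right) - 391 = 81 - 391 = -310$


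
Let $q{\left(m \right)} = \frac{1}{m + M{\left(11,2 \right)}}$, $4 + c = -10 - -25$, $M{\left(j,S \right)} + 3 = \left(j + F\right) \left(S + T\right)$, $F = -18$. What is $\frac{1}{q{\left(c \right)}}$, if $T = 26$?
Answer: $-188$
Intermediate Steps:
$M{\left(j,S \right)} = -3 + \left(-18 + j\right) \left(26 + S\right)$ ($M{\left(j,S \right)} = -3 + \left(j - 18\right) \left(S + 26\right) = -3 + \left(-18 + j\right) \left(26 + S\right)$)
$c = 11$ ($c = -4 - -15 = -4 + \left(-10 + 25\right) = -4 + 15 = 11$)
$q{\left(m \right)} = \frac{1}{-199 + m}$ ($q{\left(m \right)} = \frac{1}{m + \left(-471 - 36 + 26 \cdot 11 + 2 \cdot 11\right)} = \frac{1}{m + \left(-471 - 36 + 286 + 22\right)} = \frac{1}{m - 199} = \frac{1}{-199 + m}$)
$\frac{1}{q{\left(c \right)}} = \frac{1}{\frac{1}{-199 + 11}} = \frac{1}{\frac{1}{-188}} = \frac{1}{- \frac{1}{188}} = -188$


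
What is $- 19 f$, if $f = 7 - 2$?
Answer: $-95$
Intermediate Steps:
$f = 5$ ($f = 7 - 2 = 5$)
$- 19 f = \left(-19\right) 5 = -95$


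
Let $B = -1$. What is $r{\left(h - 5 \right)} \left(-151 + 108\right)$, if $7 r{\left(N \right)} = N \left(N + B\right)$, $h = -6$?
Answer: $- \frac{5676}{7} \approx -810.86$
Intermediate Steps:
$r{\left(N \right)} = \frac{N \left(-1 + N\right)}{7}$ ($r{\left(N \right)} = \frac{N \left(N - 1\right)}{7} = \frac{N \left(-1 + N\right)}{7}$)
$r{\left(h - 5 \right)} \left(-151 + 108\right) = \frac{\left(-6 - 5\right) \left(-1 - 11\right)}{7} \left(-151 + 108\right) = \frac{1}{7} \left(-11\right) \left(-1 - 11\right) \left(-43\right) = \frac{1}{7} \left(-11\right) \left(-12\right) \left(-43\right) = \frac{132}{7} \left(-43\right) = - \frac{5676}{7}$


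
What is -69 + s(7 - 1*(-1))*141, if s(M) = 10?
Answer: 1341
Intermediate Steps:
-69 + s(7 - 1*(-1))*141 = -69 + 10*141 = -69 + 1410 = 1341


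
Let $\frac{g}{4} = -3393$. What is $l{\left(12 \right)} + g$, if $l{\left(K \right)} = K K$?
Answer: $-13428$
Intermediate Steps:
$g = -13572$ ($g = 4 \left(-3393\right) = -13572$)
$l{\left(K \right)} = K^{2}$
$l{\left(12 \right)} + g = 12^{2} - 13572 = 144 - 13572 = -13428$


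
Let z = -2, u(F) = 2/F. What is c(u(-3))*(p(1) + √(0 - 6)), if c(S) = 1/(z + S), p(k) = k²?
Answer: -3/8 - 3*I*√6/8 ≈ -0.375 - 0.91856*I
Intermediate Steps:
c(S) = 1/(-2 + S)
c(u(-3))*(p(1) + √(0 - 6)) = (1² + √(0 - 6))/(-2 + 2/(-3)) = (1 + √(-6))/(-2 + 2*(-⅓)) = (1 + I*√6)/(-2 - ⅔) = (1 + I*√6)/(-8/3) = -3*(1 + I*√6)/8 = -3/8 - 3*I*√6/8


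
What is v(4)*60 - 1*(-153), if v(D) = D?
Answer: 393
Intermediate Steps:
v(4)*60 - 1*(-153) = 4*60 - 1*(-153) = 240 + 153 = 393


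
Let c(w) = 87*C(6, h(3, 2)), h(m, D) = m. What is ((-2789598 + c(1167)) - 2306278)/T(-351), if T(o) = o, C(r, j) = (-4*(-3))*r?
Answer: 5089612/351 ≈ 14500.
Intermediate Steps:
C(r, j) = 12*r
c(w) = 6264 (c(w) = 87*(12*6) = 87*72 = 6264)
((-2789598 + c(1167)) - 2306278)/T(-351) = ((-2789598 + 6264) - 2306278)/(-351) = (-2783334 - 2306278)*(-1/351) = -5089612*(-1/351) = 5089612/351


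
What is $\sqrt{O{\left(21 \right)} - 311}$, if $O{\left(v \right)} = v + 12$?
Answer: $i \sqrt{278} \approx 16.673 i$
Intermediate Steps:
$O{\left(v \right)} = 12 + v$
$\sqrt{O{\left(21 \right)} - 311} = \sqrt{\left(12 + 21\right) - 311} = \sqrt{33 - 311} = \sqrt{-278} = i \sqrt{278}$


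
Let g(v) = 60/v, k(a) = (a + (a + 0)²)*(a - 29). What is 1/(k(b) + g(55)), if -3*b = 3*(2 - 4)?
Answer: -11/1770 ≈ -0.0062147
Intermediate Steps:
b = 2 (b = -(2 - 4) = -(-2) = -⅓*(-6) = 2)
k(a) = (-29 + a)*(a + a²) (k(a) = (a + a²)*(-29 + a) = (-29 + a)*(a + a²))
1/(k(b) + g(55)) = 1/(2*(-29 + 2² - 28*2) + 60/55) = 1/(2*(-29 + 4 - 56) + 60*(1/55)) = 1/(2*(-81) + 12/11) = 1/(-162 + 12/11) = 1/(-1770/11) = -11/1770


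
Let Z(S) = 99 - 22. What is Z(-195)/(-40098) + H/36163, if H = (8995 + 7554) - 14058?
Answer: 97099567/1450063974 ≈ 0.066962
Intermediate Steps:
Z(S) = 77
H = 2491 (H = 16549 - 14058 = 2491)
Z(-195)/(-40098) + H/36163 = 77/(-40098) + 2491/36163 = 77*(-1/40098) + 2491*(1/36163) = -77/40098 + 2491/36163 = 97099567/1450063974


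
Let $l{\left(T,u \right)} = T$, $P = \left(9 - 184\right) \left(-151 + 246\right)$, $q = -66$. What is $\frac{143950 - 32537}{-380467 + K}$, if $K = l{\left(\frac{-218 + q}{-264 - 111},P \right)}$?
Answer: $- \frac{41779875}{142674841} \approx -0.29283$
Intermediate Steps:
$P = -16625$ ($P = \left(-175\right) 95 = -16625$)
$K = \frac{284}{375}$ ($K = \frac{-218 - 66}{-264 - 111} = - \frac{284}{-375} = \left(-284\right) \left(- \frac{1}{375}\right) = \frac{284}{375} \approx 0.75733$)
$\frac{143950 - 32537}{-380467 + K} = \frac{143950 - 32537}{-380467 + \frac{284}{375}} = \frac{111413}{- \frac{142674841}{375}} = 111413 \left(- \frac{375}{142674841}\right) = - \frac{41779875}{142674841}$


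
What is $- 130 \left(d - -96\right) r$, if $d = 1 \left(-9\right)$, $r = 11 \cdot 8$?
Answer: $-995280$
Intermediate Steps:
$r = 88$
$d = -9$
$- 130 \left(d - -96\right) r = - 130 \left(-9 - -96\right) 88 = - 130 \left(-9 + 96\right) 88 = \left(-130\right) 87 \cdot 88 = \left(-11310\right) 88 = -995280$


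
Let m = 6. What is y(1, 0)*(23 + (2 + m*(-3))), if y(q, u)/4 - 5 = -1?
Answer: 112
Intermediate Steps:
y(q, u) = 16 (y(q, u) = 20 + 4*(-1) = 20 - 4 = 16)
y(1, 0)*(23 + (2 + m*(-3))) = 16*(23 + (2 + 6*(-3))) = 16*(23 + (2 - 18)) = 16*(23 - 16) = 16*7 = 112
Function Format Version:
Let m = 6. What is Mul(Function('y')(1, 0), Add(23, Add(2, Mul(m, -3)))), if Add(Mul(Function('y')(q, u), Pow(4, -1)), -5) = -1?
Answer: 112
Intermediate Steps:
Function('y')(q, u) = 16 (Function('y')(q, u) = Add(20, Mul(4, -1)) = Add(20, -4) = 16)
Mul(Function('y')(1, 0), Add(23, Add(2, Mul(m, -3)))) = Mul(16, Add(23, Add(2, Mul(6, -3)))) = Mul(16, Add(23, Add(2, -18))) = Mul(16, Add(23, -16)) = Mul(16, 7) = 112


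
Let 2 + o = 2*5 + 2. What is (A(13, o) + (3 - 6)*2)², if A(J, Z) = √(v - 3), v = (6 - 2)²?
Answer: (-6 + √13)² ≈ 5.7334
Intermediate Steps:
v = 16 (v = 4² = 16)
o = 10 (o = -2 + (2*5 + 2) = -2 + (10 + 2) = -2 + 12 = 10)
A(J, Z) = √13 (A(J, Z) = √(16 - 3) = √13)
(A(13, o) + (3 - 6)*2)² = (√13 + (3 - 6)*2)² = (√13 - 3*2)² = (√13 - 6)² = (-6 + √13)²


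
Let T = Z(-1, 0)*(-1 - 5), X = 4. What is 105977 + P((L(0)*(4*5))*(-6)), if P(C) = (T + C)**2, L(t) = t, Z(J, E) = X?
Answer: 106553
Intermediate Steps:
Z(J, E) = 4
T = -24 (T = 4*(-1 - 5) = 4*(-6) = -24)
P(C) = (-24 + C)**2
105977 + P((L(0)*(4*5))*(-6)) = 105977 + (-24 + (0*(4*5))*(-6))**2 = 105977 + (-24 + (0*20)*(-6))**2 = 105977 + (-24 + 0*(-6))**2 = 105977 + (-24 + 0)**2 = 105977 + (-24)**2 = 105977 + 576 = 106553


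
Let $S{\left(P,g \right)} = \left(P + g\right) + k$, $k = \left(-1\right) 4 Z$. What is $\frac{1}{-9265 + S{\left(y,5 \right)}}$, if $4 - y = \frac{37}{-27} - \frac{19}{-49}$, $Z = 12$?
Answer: $- \frac{1323}{12307892} \approx -0.00010749$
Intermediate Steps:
$y = \frac{6592}{1323}$ ($y = 4 - \left(\frac{37}{-27} - \frac{19}{-49}\right) = 4 - \left(37 \left(- \frac{1}{27}\right) - - \frac{19}{49}\right) = 4 - \left(- \frac{37}{27} + \frac{19}{49}\right) = 4 - - \frac{1300}{1323} = 4 + \frac{1300}{1323} = \frac{6592}{1323} \approx 4.9826$)
$k = -48$ ($k = \left(-1\right) 4 \cdot 12 = \left(-4\right) 12 = -48$)
$S{\left(P,g \right)} = -48 + P + g$ ($S{\left(P,g \right)} = \left(P + g\right) - 48 = -48 + P + g$)
$\frac{1}{-9265 + S{\left(y,5 \right)}} = \frac{1}{-9265 + \left(-48 + \frac{6592}{1323} + 5\right)} = \frac{1}{-9265 - \frac{50297}{1323}} = \frac{1}{- \frac{12307892}{1323}} = - \frac{1323}{12307892}$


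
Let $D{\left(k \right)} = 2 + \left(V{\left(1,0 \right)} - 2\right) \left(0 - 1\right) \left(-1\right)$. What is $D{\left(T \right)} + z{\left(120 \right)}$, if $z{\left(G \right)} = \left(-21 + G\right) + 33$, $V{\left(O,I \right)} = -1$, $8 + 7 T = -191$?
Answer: $131$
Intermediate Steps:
$T = - \frac{199}{7}$ ($T = - \frac{8}{7} + \frac{1}{7} \left(-191\right) = - \frac{8}{7} - \frac{191}{7} = - \frac{199}{7} \approx -28.429$)
$D{\left(k \right)} = -1$ ($D{\left(k \right)} = 2 + \left(-1 - 2\right) \left(0 - 1\right) \left(-1\right) = 2 + \left(-3\right) \left(-1\right) \left(-1\right) = 2 + 3 \left(-1\right) = 2 - 3 = -1$)
$z{\left(G \right)} = 12 + G$
$D{\left(T \right)} + z{\left(120 \right)} = -1 + \left(12 + 120\right) = -1 + 132 = 131$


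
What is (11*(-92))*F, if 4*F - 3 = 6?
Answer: -2277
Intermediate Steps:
F = 9/4 (F = ¾ + (¼)*6 = ¾ + 3/2 = 9/4 ≈ 2.2500)
(11*(-92))*F = (11*(-92))*(9/4) = -1012*9/4 = -2277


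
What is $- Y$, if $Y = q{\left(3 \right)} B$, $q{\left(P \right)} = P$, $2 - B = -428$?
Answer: $-1290$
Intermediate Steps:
$B = 430$ ($B = 2 - -428 = 2 + 428 = 430$)
$Y = 1290$ ($Y = 3 \cdot 430 = 1290$)
$- Y = \left(-1\right) 1290 = -1290$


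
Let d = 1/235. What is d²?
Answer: 1/55225 ≈ 1.8108e-5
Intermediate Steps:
d = 1/235 ≈ 0.0042553
d² = (1/235)² = 1/55225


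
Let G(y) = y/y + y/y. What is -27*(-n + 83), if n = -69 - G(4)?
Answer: -4158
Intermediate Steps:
G(y) = 2 (G(y) = 1 + 1 = 2)
n = -71 (n = -69 - 1*2 = -69 - 2 = -71)
-27*(-n + 83) = -27*(-1*(-71) + 83) = -27*(71 + 83) = -27*154 = -4158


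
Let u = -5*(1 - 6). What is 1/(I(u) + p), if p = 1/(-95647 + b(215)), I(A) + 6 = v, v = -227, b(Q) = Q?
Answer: -95432/22235657 ≈ -0.0042918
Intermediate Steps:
u = 25 (u = -5*(-5) = 25)
I(A) = -233 (I(A) = -6 - 227 = -233)
p = -1/95432 (p = 1/(-95647 + 215) = 1/(-95432) = -1/95432 ≈ -1.0479e-5)
1/(I(u) + p) = 1/(-233 - 1/95432) = 1/(-22235657/95432) = -95432/22235657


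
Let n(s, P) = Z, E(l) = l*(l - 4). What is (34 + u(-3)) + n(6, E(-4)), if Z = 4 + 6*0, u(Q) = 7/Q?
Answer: 107/3 ≈ 35.667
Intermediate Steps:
E(l) = l*(-4 + l)
Z = 4 (Z = 4 + 0 = 4)
n(s, P) = 4
(34 + u(-3)) + n(6, E(-4)) = (34 + 7/(-3)) + 4 = (34 + 7*(-⅓)) + 4 = (34 - 7/3) + 4 = 95/3 + 4 = 107/3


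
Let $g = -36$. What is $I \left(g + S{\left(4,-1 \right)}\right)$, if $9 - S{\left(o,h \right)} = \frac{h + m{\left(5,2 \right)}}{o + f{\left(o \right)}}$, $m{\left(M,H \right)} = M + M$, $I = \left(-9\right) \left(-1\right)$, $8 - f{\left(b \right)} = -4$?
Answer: $- \frac{3969}{16} \approx -248.06$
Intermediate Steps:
$f{\left(b \right)} = 12$ ($f{\left(b \right)} = 8 - -4 = 8 + 4 = 12$)
$I = 9$
$m{\left(M,H \right)} = 2 M$
$S{\left(o,h \right)} = 9 - \frac{10 + h}{12 + o}$ ($S{\left(o,h \right)} = 9 - \frac{h + 2 \cdot 5}{o + 12} = 9 - \frac{h + 10}{12 + o} = 9 - \frac{10 + h}{12 + o}$)
$I \left(g + S{\left(4,-1 \right)}\right) = 9 \left(-36 + \frac{98 - -1 + 9 \cdot 4}{12 + 4}\right) = 9 \left(-36 + \frac{98 + 1 + 36}{16}\right) = 9 \left(-36 + \frac{1}{16} \cdot 135\right) = 9 \left(-36 + \frac{135}{16}\right) = 9 \left(- \frac{441}{16}\right) = - \frac{3969}{16}$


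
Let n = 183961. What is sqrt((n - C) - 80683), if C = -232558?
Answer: 2*sqrt(83959) ≈ 579.51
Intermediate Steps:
sqrt((n - C) - 80683) = sqrt((183961 - 1*(-232558)) - 80683) = sqrt((183961 + 232558) - 80683) = sqrt(416519 - 80683) = sqrt(335836) = 2*sqrt(83959)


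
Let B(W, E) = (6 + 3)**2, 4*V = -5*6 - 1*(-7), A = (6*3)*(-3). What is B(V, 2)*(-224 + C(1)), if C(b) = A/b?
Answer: -22518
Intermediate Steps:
A = -54 (A = 18*(-3) = -54)
C(b) = -54/b
V = -23/4 (V = (-5*6 - 1*(-7))/4 = (-30 + 7)/4 = (1/4)*(-23) = -23/4 ≈ -5.7500)
B(W, E) = 81 (B(W, E) = 9**2 = 81)
B(V, 2)*(-224 + C(1)) = 81*(-224 - 54/1) = 81*(-224 - 54*1) = 81*(-224 - 54) = 81*(-278) = -22518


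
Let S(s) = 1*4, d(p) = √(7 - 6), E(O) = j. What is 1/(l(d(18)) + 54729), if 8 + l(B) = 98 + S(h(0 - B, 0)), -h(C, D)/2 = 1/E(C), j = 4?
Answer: 1/54823 ≈ 1.8241e-5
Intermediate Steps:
E(O) = 4
h(C, D) = -½ (h(C, D) = -2/4 = -2*¼ = -½)
d(p) = 1 (d(p) = √1 = 1)
S(s) = 4
l(B) = 94 (l(B) = -8 + (98 + 4) = -8 + 102 = 94)
1/(l(d(18)) + 54729) = 1/(94 + 54729) = 1/54823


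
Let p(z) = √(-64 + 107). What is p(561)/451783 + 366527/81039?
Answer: 52361/11577 + √43/451783 ≈ 4.5229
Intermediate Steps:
p(z) = √43
p(561)/451783 + 366527/81039 = √43/451783 + 366527/81039 = √43*(1/451783) + 366527*(1/81039) = √43/451783 + 52361/11577 = 52361/11577 + √43/451783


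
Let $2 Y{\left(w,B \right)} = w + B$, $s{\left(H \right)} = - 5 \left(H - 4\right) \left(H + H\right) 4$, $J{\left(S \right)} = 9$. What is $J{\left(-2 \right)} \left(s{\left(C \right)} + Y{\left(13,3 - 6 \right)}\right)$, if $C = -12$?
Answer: $-69075$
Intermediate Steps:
$s{\left(H \right)} = - 40 H \left(-4 + H\right)$ ($s{\left(H \right)} = - 5 \left(-4 + H\right) 2 H 4 = - 5 \cdot 2 H \left(-4 + H\right) 4 = - 10 H \left(-4 + H\right) 4 = - 40 H \left(-4 + H\right)$)
$Y{\left(w,B \right)} = \frac{B}{2} + \frac{w}{2}$ ($Y{\left(w,B \right)} = \frac{w + B}{2} = \frac{B + w}{2} = \frac{B}{2} + \frac{w}{2}$)
$J{\left(-2 \right)} \left(s{\left(C \right)} + Y{\left(13,3 - 6 \right)}\right) = 9 \left(40 \left(-12\right) \left(4 - -12\right) + \left(\frac{3 - 6}{2} + \frac{1}{2} \cdot 13\right)\right) = 9 \left(40 \left(-12\right) \left(4 + 12\right) + \left(\frac{3 - 6}{2} + \frac{13}{2}\right)\right) = 9 \left(40 \left(-12\right) 16 + \left(\frac{1}{2} \left(-3\right) + \frac{13}{2}\right)\right) = 9 \left(-7680 + \left(- \frac{3}{2} + \frac{13}{2}\right)\right) = 9 \left(-7680 + 5\right) = 9 \left(-7675\right) = -69075$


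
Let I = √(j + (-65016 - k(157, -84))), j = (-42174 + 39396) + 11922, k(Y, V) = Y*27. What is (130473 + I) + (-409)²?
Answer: 297754 + 3*I*√6679 ≈ 2.9775e+5 + 245.18*I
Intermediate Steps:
k(Y, V) = 27*Y
j = 9144 (j = -2778 + 11922 = 9144)
I = 3*I*√6679 (I = √(9144 + (-65016 - 27*157)) = √(9144 + (-65016 - 1*4239)) = √(9144 + (-65016 - 4239)) = √(9144 - 69255) = √(-60111) = 3*I*√6679 ≈ 245.18*I)
(130473 + I) + (-409)² = (130473 + 3*I*√6679) + (-409)² = (130473 + 3*I*√6679) + 167281 = 297754 + 3*I*√6679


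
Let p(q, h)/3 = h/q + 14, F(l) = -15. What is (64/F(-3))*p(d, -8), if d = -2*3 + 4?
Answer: -1152/5 ≈ -230.40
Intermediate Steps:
d = -2 (d = -6 + 4 = -2)
p(q, h) = 42 + 3*h/q (p(q, h) = 3*(h/q + 14) = 3*(14 + h/q) = 42 + 3*h/q)
(64/F(-3))*p(d, -8) = (64/(-15))*(42 + 3*(-8)/(-2)) = (64*(-1/15))*(42 + 3*(-8)*(-½)) = -64*(42 + 12)/15 = -64/15*54 = -1152/5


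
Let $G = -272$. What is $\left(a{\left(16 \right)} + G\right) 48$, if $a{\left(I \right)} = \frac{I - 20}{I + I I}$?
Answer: $- \frac{221964}{17} \approx -13057.0$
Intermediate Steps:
$a{\left(I \right)} = \frac{-20 + I}{I + I^{2}}$
$\left(a{\left(16 \right)} + G\right) 48 = \left(\frac{-20 + 16}{16 \left(1 + 16\right)} - 272\right) 48 = \left(\frac{1}{16} \cdot \frac{1}{17} \left(-4\right) - 272\right) 48 = \left(- \frac{1}{68} - 272\right) 48 = \left(- \frac{18497}{68}\right) 48 = - \frac{221964}{17}$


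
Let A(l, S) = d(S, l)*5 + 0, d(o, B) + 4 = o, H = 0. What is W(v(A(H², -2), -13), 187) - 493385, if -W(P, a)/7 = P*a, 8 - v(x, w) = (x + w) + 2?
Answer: -557526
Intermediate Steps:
d(o, B) = -4 + o
A(l, S) = -20 + 5*S (A(l, S) = (-4 + S)*5 + 0 = (-20 + 5*S) + 0 = -20 + 5*S)
v(x, w) = 6 - w - x (v(x, w) = 8 - ((x + w) + 2) = 8 - ((w + x) + 2) = 8 - (2 + w + x) = 8 + (-2 - w - x) = 6 - w - x)
W(P, a) = -7*P*a
W(v(A(H², -2), -13), 187) - 493385 = -7*(6 - 1*(-13) - (-20 + 5*(-2)))*187 - 493385 = -7*(6 + 13 - (-20 - 10))*187 - 493385 = -7*(6 + 13 - 1*(-30))*187 - 493385 = -7*(6 + 13 + 30)*187 - 493385 = -7*49*187 - 493385 = -64141 - 493385 = -557526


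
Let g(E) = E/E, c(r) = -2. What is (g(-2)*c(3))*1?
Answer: -2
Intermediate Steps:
g(E) = 1
(g(-2)*c(3))*1 = (1*(-2))*1 = -2*1 = -2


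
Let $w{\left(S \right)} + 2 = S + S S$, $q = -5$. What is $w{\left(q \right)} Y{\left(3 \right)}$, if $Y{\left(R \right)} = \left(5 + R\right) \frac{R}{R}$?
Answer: $144$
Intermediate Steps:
$Y{\left(R \right)} = 5 + R$ ($Y{\left(R \right)} = \left(5 + R\right) 1 = 5 + R$)
$w{\left(S \right)} = -2 + S + S^{2}$ ($w{\left(S \right)} = -2 + \left(S + S S\right) = -2 + \left(S + S^{2}\right) = -2 + S + S^{2}$)
$w{\left(q \right)} Y{\left(3 \right)} = \left(-2 - 5 + \left(-5\right)^{2}\right) \left(5 + 3\right) = \left(-2 - 5 + 25\right) 8 = 18 \cdot 8 = 144$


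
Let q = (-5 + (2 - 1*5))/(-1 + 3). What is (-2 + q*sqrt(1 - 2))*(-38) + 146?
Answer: 222 + 152*I ≈ 222.0 + 152.0*I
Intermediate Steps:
q = -4 (q = (-5 + (2 - 5))/2 = (-5 - 3)*(1/2) = -8*1/2 = -4)
(-2 + q*sqrt(1 - 2))*(-38) + 146 = (-2 - 4*sqrt(1 - 2))*(-38) + 146 = (-2 - 4*I)*(-38) + 146 = (76 + 152*I) + 146 = 222 + 152*I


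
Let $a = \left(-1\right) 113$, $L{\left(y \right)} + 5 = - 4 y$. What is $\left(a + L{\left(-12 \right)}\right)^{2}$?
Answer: $4900$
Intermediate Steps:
$L{\left(y \right)} = -5 - 4 y$
$a = -113$
$\left(a + L{\left(-12 \right)}\right)^{2} = \left(-113 - -43\right)^{2} = \left(-113 + \left(-5 + 48\right)\right)^{2} = \left(-113 + 43\right)^{2} = \left(-70\right)^{2} = 4900$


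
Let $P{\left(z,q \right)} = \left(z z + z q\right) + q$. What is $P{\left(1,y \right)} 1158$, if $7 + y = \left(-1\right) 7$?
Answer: $-31266$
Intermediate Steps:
$y = -14$ ($y = -7 - 7 = -14$)
$P{\left(z,q \right)} = q + z^{2} + q z$ ($P{\left(z,q \right)} = \left(z^{2} + q z\right) + q = q + z^{2} + q z$)
$P{\left(1,y \right)} 1158 = \left(-14 + 1^{2} - 14\right) 1158 = \left(-14 + 1 - 14\right) 1158 = \left(-27\right) 1158 = -31266$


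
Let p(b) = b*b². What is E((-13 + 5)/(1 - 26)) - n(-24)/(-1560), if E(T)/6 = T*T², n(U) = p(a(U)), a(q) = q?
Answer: -1760064/203125 ≈ -8.6649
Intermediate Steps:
p(b) = b³
n(U) = U³
E(T) = 6*T³ (E(T) = 6*(T*T²) = 6*T³)
E((-13 + 5)/(1 - 26)) - n(-24)/(-1560) = 6*((-13 + 5)/(1 - 26))³ - (-24)³/(-1560) = 6*(-8/(-25))³ - (-13824)*(-1)/1560 = 6*(-8*(-1/25))³ - 1*576/65 = 6*(8/25)³ - 576/65 = 6*(512/15625) - 576/65 = 3072/15625 - 576/65 = -1760064/203125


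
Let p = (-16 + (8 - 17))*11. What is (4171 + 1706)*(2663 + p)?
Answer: 14034276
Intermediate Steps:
p = -275 (p = (-16 - 9)*11 = -25*11 = -275)
(4171 + 1706)*(2663 + p) = (4171 + 1706)*(2663 - 275) = 5877*2388 = 14034276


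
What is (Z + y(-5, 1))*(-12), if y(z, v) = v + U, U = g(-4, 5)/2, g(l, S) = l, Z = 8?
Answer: -84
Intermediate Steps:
U = -2 (U = -4/2 = -4*1/2 = -2)
y(z, v) = -2 + v (y(z, v) = v - 2 = -2 + v)
(Z + y(-5, 1))*(-12) = (8 + (-2 + 1))*(-12) = (8 - 1)*(-12) = 7*(-12) = -84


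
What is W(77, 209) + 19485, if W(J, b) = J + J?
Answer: 19639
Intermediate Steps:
W(J, b) = 2*J
W(77, 209) + 19485 = 2*77 + 19485 = 154 + 19485 = 19639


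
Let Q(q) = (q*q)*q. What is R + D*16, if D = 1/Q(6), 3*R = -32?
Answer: -286/27 ≈ -10.593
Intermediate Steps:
R = -32/3 (R = (⅓)*(-32) = -32/3 ≈ -10.667)
Q(q) = q³ (Q(q) = q²*q = q³)
D = 1/216 (D = 1/(6³) = 1/216 ≈ 0.0046296)
R + D*16 = -32/3 + (1/216)*16 = -32/3 + 2/27 = -286/27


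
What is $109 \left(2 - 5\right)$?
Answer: $-327$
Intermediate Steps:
$109 \left(2 - 5\right) = 109 \left(-3\right) = -327$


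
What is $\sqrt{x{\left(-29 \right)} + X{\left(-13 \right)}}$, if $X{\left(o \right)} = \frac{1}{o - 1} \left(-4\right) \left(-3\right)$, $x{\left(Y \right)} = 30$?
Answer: $\frac{2 \sqrt{357}}{7} \approx 5.3984$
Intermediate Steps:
$X{\left(o \right)} = \frac{12}{-1 + o}$ ($X{\left(o \right)} = \frac{1}{-1 + o} \left(-4\right) \left(-3\right) = - \frac{4}{-1 + o} \left(-3\right) = \frac{12}{-1 + o}$)
$\sqrt{x{\left(-29 \right)} + X{\left(-13 \right)}} = \sqrt{30 + \frac{12}{-1 - 13}} = \sqrt{30 + \frac{12}{-14}} = \sqrt{30 + 12 \left(- \frac{1}{14}\right)} = \sqrt{30 - \frac{6}{7}} = \sqrt{\frac{204}{7}} = \frac{2 \sqrt{357}}{7}$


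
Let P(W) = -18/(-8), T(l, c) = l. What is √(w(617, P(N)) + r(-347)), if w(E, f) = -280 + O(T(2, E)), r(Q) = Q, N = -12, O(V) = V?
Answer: 25*I ≈ 25.0*I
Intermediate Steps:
P(W) = 9/4 (P(W) = -18*(-⅛) = 9/4)
w(E, f) = -278 (w(E, f) = -280 + 2 = -278)
√(w(617, P(N)) + r(-347)) = √(-278 - 347) = √(-625) = 25*I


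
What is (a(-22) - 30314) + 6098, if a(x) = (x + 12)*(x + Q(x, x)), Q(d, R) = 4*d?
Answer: -23116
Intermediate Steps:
a(x) = 5*x*(12 + x) (a(x) = (x + 12)*(x + 4*x) = (12 + x)*(5*x) = 5*x*(12 + x))
(a(-22) - 30314) + 6098 = (5*(-22)*(12 - 22) - 30314) + 6098 = (5*(-22)*(-10) - 30314) + 6098 = (1100 - 30314) + 6098 = -29214 + 6098 = -23116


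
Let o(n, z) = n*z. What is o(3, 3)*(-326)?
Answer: -2934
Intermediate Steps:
o(3, 3)*(-326) = (3*3)*(-326) = 9*(-326) = -2934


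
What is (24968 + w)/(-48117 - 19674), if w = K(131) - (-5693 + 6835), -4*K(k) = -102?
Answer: -15901/45194 ≈ -0.35184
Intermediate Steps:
K(k) = 51/2 (K(k) = -1/4*(-102) = 51/2)
w = -2233/2 (w = 51/2 - (-5693 + 6835) = 51/2 - 1*1142 = 51/2 - 1142 = -2233/2 ≈ -1116.5)
(24968 + w)/(-48117 - 19674) = (24968 - 2233/2)/(-48117 - 19674) = (47703/2)/(-67791) = (47703/2)*(-1/67791) = -15901/45194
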